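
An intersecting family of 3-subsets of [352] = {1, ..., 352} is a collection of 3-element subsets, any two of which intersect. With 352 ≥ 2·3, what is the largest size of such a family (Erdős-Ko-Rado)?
max |F| = C(351, 2) = 61425

Erdős-Ko-Rado (1961): when n ≥ 2k, max |F| = C(n−1, k−1). The bound is attained by the star {A : i ∈ A} for any fixed i ∈ [n]. Here C(352−1, 3−1) = C(351, 2) = 61425.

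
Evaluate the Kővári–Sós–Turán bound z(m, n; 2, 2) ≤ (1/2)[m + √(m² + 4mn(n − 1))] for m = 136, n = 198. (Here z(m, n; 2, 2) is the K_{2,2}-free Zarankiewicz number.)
z(136, 198; 2, 2) ≤ (1/2)[136 + √(136² + 4·136·198·197)] = (1/2)[136 + √21237760] = 2372.2222

Kővári–Sós–Turán: let r_1, ..., r_136 be the row sums and z = Σ r_i the total number of 1s. Each pair of columns can share at most one row with both entries 1 (else a 2×2 all-ones block appears), so Σ_i C(r_i, 2) ≤ C(198, 2) = 19503. By convexity Σ_i C(r_i, 2) ≥ 136·C(z/136, 2) = z(z − 136)/(2·136), giving z² − 136z − 136·198·197 ≤ 0 and hence z ≤ (1/2)[136 + √(18496 + 4·5304816)] = (1/2)[136 + √21237760] ≈ (1/2)(136 + 4608.4444) = 2372.2222.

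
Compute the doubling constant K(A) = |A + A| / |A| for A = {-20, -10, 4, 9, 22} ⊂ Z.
K = |A + A| / |A| = 15/5 = 3

Enumerate A + A = {a + b : a, b ∈ A}. With |A| = 5, there are |A|^2 = 25 ordered sum pairs; collecting distinct values, A + A = {-40, -30, -20, -16, -11, -6, -1, 2, 8, 12, 13, 18, 26, 31, 44}, so |A + A| = 15. Thus K = 15/5 = 3. For comparison, the minimum possible |A + A| over all 5-element sets is 2·5 − 1 = 9 (so min K = 9/5), attained only by arithmetic progressions.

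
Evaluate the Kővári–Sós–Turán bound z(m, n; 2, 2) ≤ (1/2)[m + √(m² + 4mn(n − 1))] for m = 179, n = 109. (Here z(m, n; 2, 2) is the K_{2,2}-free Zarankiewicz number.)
z(179, 109; 2, 2) ≤ (1/2)[179 + √(179² + 4·179·109·108)] = (1/2)[179 + √8460793] = 1543.8721

Kővári–Sós–Turán: let r_1, ..., r_179 be the row sums and z = Σ r_i the total number of 1s. Each pair of columns can share at most one row with both entries 1 (else a 2×2 all-ones block appears), so Σ_i C(r_i, 2) ≤ C(109, 2) = 5886. By convexity Σ_i C(r_i, 2) ≥ 179·C(z/179, 2) = z(z − 179)/(2·179), giving z² − 179z − 179·109·108 ≤ 0 and hence z ≤ (1/2)[179 + √(32041 + 4·2107188)] = (1/2)[179 + √8460793] ≈ (1/2)(179 + 2908.7442) = 1543.8721.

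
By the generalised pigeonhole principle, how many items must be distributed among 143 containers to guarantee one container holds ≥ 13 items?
n = (13 − 1)·143 + 1 = 1717

By the generalised pigeonhole principle, to guarantee some box contains ≥ r objects we need more than (r − 1) · k objects total. Threshold: n = (r − 1) · k + 1. With r = 13 and k = 143: n = 12 · 143 + 1 = 1716 + 1 = 1717. For n = 1716 = 12 · 143, we can put exactly 12 objects in every box, avoiding 13 in any single one — so 1717 is tight.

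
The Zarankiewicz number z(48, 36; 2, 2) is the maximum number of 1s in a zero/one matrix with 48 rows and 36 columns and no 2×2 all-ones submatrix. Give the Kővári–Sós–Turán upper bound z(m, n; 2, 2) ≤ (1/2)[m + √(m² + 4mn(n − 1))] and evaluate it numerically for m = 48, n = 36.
z(48, 36; 2, 2) ≤ (1/2)[48 + √(48² + 4·48·36·35)] = (1/2)[48 + √244224] = 271.0951

Kővári–Sós–Turán: let r_1, ..., r_48 be the row sums and z = Σ r_i the total number of 1s. Each pair of columns can share at most one row with both entries 1 (else a 2×2 all-ones block appears), so Σ_i C(r_i, 2) ≤ C(36, 2) = 630. By convexity Σ_i C(r_i, 2) ≥ 48·C(z/48, 2) = z(z − 48)/(2·48), giving z² − 48z − 48·36·35 ≤ 0 and hence z ≤ (1/2)[48 + √(2304 + 4·60480)] = (1/2)[48 + √244224] ≈ (1/2)(48 + 494.1902) = 271.0951.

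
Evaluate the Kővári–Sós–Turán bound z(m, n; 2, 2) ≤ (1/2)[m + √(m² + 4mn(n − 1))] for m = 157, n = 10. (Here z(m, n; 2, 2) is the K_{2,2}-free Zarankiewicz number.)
z(157, 10; 2, 2) ≤ (1/2)[157 + √(157² + 4·157·10·9)] = (1/2)[157 + √81169] = 220.9509

Kővári–Sós–Turán: let r_1, ..., r_157 be the row sums and z = Σ r_i the total number of 1s. Each pair of columns can share at most one row with both entries 1 (else a 2×2 all-ones block appears), so Σ_i C(r_i, 2) ≤ C(10, 2) = 45. By convexity Σ_i C(r_i, 2) ≥ 157·C(z/157, 2) = z(z − 157)/(2·157), giving z² − 157z − 157·10·9 ≤ 0 and hence z ≤ (1/2)[157 + √(24649 + 4·14130)] = (1/2)[157 + √81169] ≈ (1/2)(157 + 284.9017) = 220.9509.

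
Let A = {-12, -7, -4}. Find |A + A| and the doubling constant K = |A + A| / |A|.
K = |A + A| / |A| = 6/3 = 2

Enumerate A + A = {a + b : a, b ∈ A}. With |A| = 3, there are |A|^2 = 9 ordered sum pairs; collecting distinct values, A + A = {-24, -19, -16, -14, -11, -8}, so |A + A| = 6. Thus K = 6/3 = 2. For comparison, the minimum possible |A + A| over all 3-element sets is 2·3 − 1 = 5 (so min K = 5/3), attained only by arithmetic progressions.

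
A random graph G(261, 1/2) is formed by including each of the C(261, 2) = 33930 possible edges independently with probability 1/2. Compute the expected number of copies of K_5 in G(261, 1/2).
E[# K_5] = C(261, 5) · (1/2)^C(5, 2) = 9711475137 / 2^10 ≈ 9483862.438477

For each 5-subset S of vertices (there are C(261, 5) = 9711475137 such S), let X_S = 1 if S induces a K_5 (all C(5, 2) = 10 edges present). Then P(X_S = 1) = (1/2)^10 = 1/1024. By linearity of expectation, E[# K_5] = C(261, 5) · (1/2)^10 = 9711475137 / 1024 ≈ 9483862.438477.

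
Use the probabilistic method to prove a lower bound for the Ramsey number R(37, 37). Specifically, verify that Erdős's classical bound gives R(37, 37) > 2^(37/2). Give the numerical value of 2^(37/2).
2^(37/2) = 370727.6001; so R(37, 37) > 370727.6001

Colour each edge of K_n uniformly at random with red/blue. The expected number of monochromatic K_37 is C(n, 37) · 2 · 2^(−C(37,2)). If C(n, 37) · 2^(1 − C(37,2)) < 1, then with positive probability no monochromatic K_37 exists, so R(37, 37) > n. The standard estimate C(n, 37) ≤ n^37/37! shows this inequality holds whenever n ≤ 2^(37/2) (since 37! · 2^(C(37,2) − 1) > 2^(37^2/2) ≥ n^37). Hence R(37, 37) > 2^(37/2) = 370727.6001.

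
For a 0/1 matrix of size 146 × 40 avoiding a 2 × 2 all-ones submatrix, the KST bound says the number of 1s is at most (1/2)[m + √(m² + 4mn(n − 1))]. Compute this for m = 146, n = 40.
z(146, 40; 2, 2) ≤ (1/2)[146 + √(146² + 4·146·40·39)] = (1/2)[146 + √932356] = 555.7929

Kővári–Sós–Turán: let r_1, ..., r_146 be the row sums and z = Σ r_i the total number of 1s. Each pair of columns can share at most one row with both entries 1 (else a 2×2 all-ones block appears), so Σ_i C(r_i, 2) ≤ C(40, 2) = 780. By convexity Σ_i C(r_i, 2) ≥ 146·C(z/146, 2) = z(z − 146)/(2·146), giving z² − 146z − 146·40·39 ≤ 0 and hence z ≤ (1/2)[146 + √(21316 + 4·227760)] = (1/2)[146 + √932356] ≈ (1/2)(146 + 965.5858) = 555.7929.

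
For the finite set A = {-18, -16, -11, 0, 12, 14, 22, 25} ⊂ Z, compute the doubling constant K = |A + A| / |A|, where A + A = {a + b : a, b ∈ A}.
K = |A + A| / |A| = 34/8 = 17/4

Enumerate A + A = {a + b : a, b ∈ A}. With |A| = 8, there are |A|^2 = 64 ordered sum pairs; collecting distinct values, A + A = {-36, -34, -32, -29, -27, -22, -18, -16, -11, -6, -4, -2, 0, 1, 3, 4, 6, 7, 9, 11, 12, 14, 22, 24, 25, 26, 28, 34, 36, 37, 39, 44, 47, 50}, so |A + A| = 34. Thus K = 34/8 = 17/4. For comparison, the minimum possible |A + A| over all 8-element sets is 2·8 − 1 = 15 (so min K = 15/8), attained only by arithmetic progressions.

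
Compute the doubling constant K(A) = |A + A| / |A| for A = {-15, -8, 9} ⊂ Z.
K = |A + A| / |A| = 6/3 = 2

Enumerate A + A = {a + b : a, b ∈ A}. With |A| = 3, there are |A|^2 = 9 ordered sum pairs; collecting distinct values, A + A = {-30, -23, -16, -6, 1, 18}, so |A + A| = 6. Thus K = 6/3 = 2. For comparison, the minimum possible |A + A| over all 3-element sets is 2·3 − 1 = 5 (so min K = 5/3), attained only by arithmetic progressions.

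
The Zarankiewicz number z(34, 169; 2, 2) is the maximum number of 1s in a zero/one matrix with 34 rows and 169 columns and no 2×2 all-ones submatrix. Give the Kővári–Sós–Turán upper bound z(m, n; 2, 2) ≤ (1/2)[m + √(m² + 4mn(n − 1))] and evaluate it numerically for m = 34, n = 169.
z(34, 169; 2, 2) ≤ (1/2)[34 + √(34² + 4·34·169·168)] = (1/2)[34 + √3862468] = 999.6581

Kővári–Sós–Turán: let r_1, ..., r_34 be the row sums and z = Σ r_i the total number of 1s. Each pair of columns can share at most one row with both entries 1 (else a 2×2 all-ones block appears), so Σ_i C(r_i, 2) ≤ C(169, 2) = 14196. By convexity Σ_i C(r_i, 2) ≥ 34·C(z/34, 2) = z(z − 34)/(2·34), giving z² − 34z − 34·169·168 ≤ 0 and hence z ≤ (1/2)[34 + √(1156 + 4·965328)] = (1/2)[34 + √3862468] ≈ (1/2)(34 + 1965.3163) = 999.6581.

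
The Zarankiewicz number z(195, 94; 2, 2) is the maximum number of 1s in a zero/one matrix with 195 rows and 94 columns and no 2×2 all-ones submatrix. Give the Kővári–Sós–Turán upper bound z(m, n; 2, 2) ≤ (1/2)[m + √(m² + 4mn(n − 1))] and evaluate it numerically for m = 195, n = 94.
z(195, 94; 2, 2) ≤ (1/2)[195 + √(195² + 4·195·94·93)] = (1/2)[195 + √6856785] = 1406.7732

Kővári–Sós–Turán: let r_1, ..., r_195 be the row sums and z = Σ r_i the total number of 1s. Each pair of columns can share at most one row with both entries 1 (else a 2×2 all-ones block appears), so Σ_i C(r_i, 2) ≤ C(94, 2) = 4371. By convexity Σ_i C(r_i, 2) ≥ 195·C(z/195, 2) = z(z − 195)/(2·195), giving z² − 195z − 195·94·93 ≤ 0 and hence z ≤ (1/2)[195 + √(38025 + 4·1704690)] = (1/2)[195 + √6856785] ≈ (1/2)(195 + 2618.5464) = 1406.7732.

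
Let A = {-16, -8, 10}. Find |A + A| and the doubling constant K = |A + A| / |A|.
K = |A + A| / |A| = 6/3 = 2

Enumerate A + A = {a + b : a, b ∈ A}. With |A| = 3, there are |A|^2 = 9 ordered sum pairs; collecting distinct values, A + A = {-32, -24, -16, -6, 2, 20}, so |A + A| = 6. Thus K = 6/3 = 2. For comparison, the minimum possible |A + A| over all 3-element sets is 2·3 − 1 = 5 (so min K = 5/3), attained only by arithmetic progressions.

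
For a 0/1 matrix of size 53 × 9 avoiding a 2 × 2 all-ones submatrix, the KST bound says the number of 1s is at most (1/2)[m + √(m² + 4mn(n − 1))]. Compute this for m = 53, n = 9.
z(53, 9; 2, 2) ≤ (1/2)[53 + √(53² + 4·53·9·8)] = (1/2)[53 + √18073] = 93.7179

Kővári–Sós–Turán: let r_1, ..., r_53 be the row sums and z = Σ r_i the total number of 1s. Each pair of columns can share at most one row with both entries 1 (else a 2×2 all-ones block appears), so Σ_i C(r_i, 2) ≤ C(9, 2) = 36. By convexity Σ_i C(r_i, 2) ≥ 53·C(z/53, 2) = z(z − 53)/(2·53), giving z² − 53z − 53·9·8 ≤ 0 and hence z ≤ (1/2)[53 + √(2809 + 4·3816)] = (1/2)[53 + √18073] ≈ (1/2)(53 + 134.4359) = 93.7179.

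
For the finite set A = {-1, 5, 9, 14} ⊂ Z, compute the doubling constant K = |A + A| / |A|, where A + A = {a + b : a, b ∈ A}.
K = |A + A| / |A| = 10/4 = 5/2

Enumerate A + A = {a + b : a, b ∈ A}. With |A| = 4, there are |A|^2 = 16 ordered sum pairs; collecting distinct values, A + A = {-2, 4, 8, 10, 13, 14, 18, 19, 23, 28}, so |A + A| = 10. Thus K = 10/4 = 5/2. For comparison, the minimum possible |A + A| over all 4-element sets is 2·4 − 1 = 7 (so min K = 7/4), attained only by arithmetic progressions.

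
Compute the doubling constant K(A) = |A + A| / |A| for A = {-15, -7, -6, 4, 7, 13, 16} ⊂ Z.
K = |A + A| / |A| = 25/7

Enumerate A + A = {a + b : a, b ∈ A}. With |A| = 7, there are |A|^2 = 49 ordered sum pairs; collecting distinct values, A + A = {-30, -22, -21, -14, -13, -12, -11, -8, -3, -2, 0, 1, 6, 7, 8, 9, 10, 11, 14, 17, 20, 23, 26, 29, 32}, so |A + A| = 25. Thus K = 25/7. For comparison, the minimum possible |A + A| over all 7-element sets is 2·7 − 1 = 13 (so min K = 13/7), attained only by arithmetic progressions.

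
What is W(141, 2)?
W(141, 2) = 141 + 1 = 142

A 2-term AP is any pair of integers, so a monochromatic 2-AP exists iff some colour is used at least twice. With 141 colours, the colouring i ↦ i on {1, ..., 141} uses each colour once, avoiding any monochromatic pair, so W(141, 2) > 141. For {1, ..., 142}, pigeonhole forces two integers of the same colour, which form a monochromatic 2-AP. Hence W(141, 2) = 142.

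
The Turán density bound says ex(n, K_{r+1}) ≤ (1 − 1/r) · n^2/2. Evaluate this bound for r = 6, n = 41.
Turán density bound = (5/6) · 41^2/2 = 8405/12 ≈ 700.4167

Turán's theorem: ex(n, K_{r+1}) is achieved by the complete r-partite Turán graph T(n, r) with parts as balanced as possible, and is at most (1 − 1/r) · n^2/2. For r = 6, n = 41: the density bound is (5/6) · 1681/2 = 8405/12 ≈ 700.4167. The integer-valued extremum is e(T(41, 6)) = 700, which is strictly less than the density bound 8405/12 since 6 ∤ 41 (the parts of T(41, 6) cannot all be equal).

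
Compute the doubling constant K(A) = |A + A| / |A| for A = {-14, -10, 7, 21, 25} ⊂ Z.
K = |A + A| / |A| = 14/5

Enumerate A + A = {a + b : a, b ∈ A}. With |A| = 5, there are |A|^2 = 25 ordered sum pairs; collecting distinct values, A + A = {-28, -24, -20, -7, -3, 7, 11, 14, 15, 28, 32, 42, 46, 50}, so |A + A| = 14. Thus K = 14/5. For comparison, the minimum possible |A + A| over all 5-element sets is 2·5 − 1 = 9 (so min K = 9/5), attained only by arithmetic progressions.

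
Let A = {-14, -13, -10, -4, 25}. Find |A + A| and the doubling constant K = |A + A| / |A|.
K = |A + A| / |A| = 15/5 = 3

Enumerate A + A = {a + b : a, b ∈ A}. With |A| = 5, there are |A|^2 = 25 ordered sum pairs; collecting distinct values, A + A = {-28, -27, -26, -24, -23, -20, -18, -17, -14, -8, 11, 12, 15, 21, 50}, so |A + A| = 15. Thus K = 15/5 = 3. For comparison, the minimum possible |A + A| over all 5-element sets is 2·5 − 1 = 9 (so min K = 9/5), attained only by arithmetic progressions.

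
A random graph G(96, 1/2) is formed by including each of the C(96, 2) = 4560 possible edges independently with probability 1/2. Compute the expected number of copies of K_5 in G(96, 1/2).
E[# K_5] = C(96, 5) · (1/2)^C(5, 2) = 61124064 / 2^10 = 1910127/32 = 59691.46875

For each 5-subset S of vertices (there are C(96, 5) = 61124064 such S), let X_S = 1 if S induces a K_5 (all C(5, 2) = 10 edges present). Then P(X_S = 1) = (1/2)^10 = 1/1024. By linearity of expectation, E[# K_5] = C(96, 5) · (1/2)^10 = 61124064 / 1024 = 1910127/32 = 59691.46875.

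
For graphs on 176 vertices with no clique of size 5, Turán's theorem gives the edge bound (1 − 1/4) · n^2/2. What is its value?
Turán density bound = (3/4) · 176^2/2 = 11616

Turán's theorem: ex(n, K_{r+1}) is achieved by the complete r-partite Turán graph T(n, r) with parts as balanced as possible, and is at most (1 − 1/r) · n^2/2. For r = 4, n = 176: the density bound is (3/4) · 30976/2 = 11616. Since 4 ∣ 176, the Turán graph T(176, 4) has parts of equal size 44, and its edge count e(T(176, 4)) = 11616 attains the density bound exactly.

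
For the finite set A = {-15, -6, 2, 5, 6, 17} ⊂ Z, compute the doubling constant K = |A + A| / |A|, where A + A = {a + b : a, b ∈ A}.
K = |A + A| / |A| = 20/6 = 10/3

Enumerate A + A = {a + b : a, b ∈ A}. With |A| = 6, there are |A|^2 = 36 ordered sum pairs; collecting distinct values, A + A = {-30, -21, -13, -12, -10, -9, -4, -1, 0, 2, 4, 7, 8, 10, 11, 12, 19, 22, 23, 34}, so |A + A| = 20. Thus K = 20/6 = 10/3. For comparison, the minimum possible |A + A| over all 6-element sets is 2·6 − 1 = 11 (so min K = 11/6), attained only by arithmetic progressions.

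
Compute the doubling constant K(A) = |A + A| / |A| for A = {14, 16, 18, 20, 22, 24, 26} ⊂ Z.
K = |A + A| / |A| = 13/7

Enumerate A + A = {a + b : a, b ∈ A}. With |A| = 7, there are |A|^2 = 49 ordered sum pairs; collecting distinct values, A + A = {28, 30, 32, 34, 36, 38, 40, 42, 44, 46, 48, 50, 52}, so |A + A| = 13. Thus K = 13/7. Here |A + A| = 2|A| − 1 = 13, the minimum possible — so K = 13/7 is minimal, which holds iff A is an arithmetic progression.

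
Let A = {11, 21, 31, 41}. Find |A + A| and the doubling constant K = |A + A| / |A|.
K = |A + A| / |A| = 7/4

Enumerate A + A = {a + b : a, b ∈ A}. With |A| = 4, there are |A|^2 = 16 ordered sum pairs; collecting distinct values, A + A = {22, 32, 42, 52, 62, 72, 82}, so |A + A| = 7. Thus K = 7/4. Here |A + A| = 2|A| − 1 = 7, the minimum possible — so K = 7/4 is minimal, which holds iff A is an arithmetic progression.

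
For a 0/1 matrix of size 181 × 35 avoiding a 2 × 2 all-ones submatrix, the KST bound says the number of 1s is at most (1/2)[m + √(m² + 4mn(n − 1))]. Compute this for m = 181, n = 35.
z(181, 35; 2, 2) ≤ (1/2)[181 + √(181² + 4·181·35·34)] = (1/2)[181 + √894321] = 563.3427

Kővári–Sós–Turán: let r_1, ..., r_181 be the row sums and z = Σ r_i the total number of 1s. Each pair of columns can share at most one row with both entries 1 (else a 2×2 all-ones block appears), so Σ_i C(r_i, 2) ≤ C(35, 2) = 595. By convexity Σ_i C(r_i, 2) ≥ 181·C(z/181, 2) = z(z − 181)/(2·181), giving z² − 181z − 181·35·34 ≤ 0 and hence z ≤ (1/2)[181 + √(32761 + 4·215390)] = (1/2)[181 + √894321] ≈ (1/2)(181 + 945.6855) = 563.3427.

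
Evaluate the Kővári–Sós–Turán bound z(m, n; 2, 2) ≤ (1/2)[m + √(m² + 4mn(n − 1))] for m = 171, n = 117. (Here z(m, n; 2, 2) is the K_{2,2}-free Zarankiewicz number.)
z(171, 117; 2, 2) ≤ (1/2)[171 + √(171² + 4·171·117·116)] = (1/2)[171 + √9312489] = 1611.3186

Kővári–Sós–Turán: let r_1, ..., r_171 be the row sums and z = Σ r_i the total number of 1s. Each pair of columns can share at most one row with both entries 1 (else a 2×2 all-ones block appears), so Σ_i C(r_i, 2) ≤ C(117, 2) = 6786. By convexity Σ_i C(r_i, 2) ≥ 171·C(z/171, 2) = z(z − 171)/(2·171), giving z² − 171z − 171·117·116 ≤ 0 and hence z ≤ (1/2)[171 + √(29241 + 4·2320812)] = (1/2)[171 + √9312489] ≈ (1/2)(171 + 3051.6371) = 1611.3186.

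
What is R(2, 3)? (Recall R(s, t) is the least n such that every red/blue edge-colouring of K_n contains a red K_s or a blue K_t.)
R(2, 3) = 3

R(2, k) = k for all k ≥ 2: in a 2-colouring of K_k, either some edge is red (a red K_2) or all edges are blue (a blue K_k). And K_{2} coloured all-blue has no blue K_3, so R(2, 3) > 2. Hence R(2, 3) = 3.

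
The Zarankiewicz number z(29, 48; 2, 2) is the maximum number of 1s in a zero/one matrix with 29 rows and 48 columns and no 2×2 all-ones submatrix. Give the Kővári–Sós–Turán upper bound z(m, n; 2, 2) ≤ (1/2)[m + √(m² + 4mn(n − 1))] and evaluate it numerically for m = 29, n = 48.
z(29, 48; 2, 2) ≤ (1/2)[29 + √(29² + 4·29·48·47)] = (1/2)[29 + √262537] = 270.6918

Kővári–Sós–Turán: let r_1, ..., r_29 be the row sums and z = Σ r_i the total number of 1s. Each pair of columns can share at most one row with both entries 1 (else a 2×2 all-ones block appears), so Σ_i C(r_i, 2) ≤ C(48, 2) = 1128. By convexity Σ_i C(r_i, 2) ≥ 29·C(z/29, 2) = z(z − 29)/(2·29), giving z² − 29z − 29·48·47 ≤ 0 and hence z ≤ (1/2)[29 + √(841 + 4·65424)] = (1/2)[29 + √262537] ≈ (1/2)(29 + 512.3836) = 270.6918.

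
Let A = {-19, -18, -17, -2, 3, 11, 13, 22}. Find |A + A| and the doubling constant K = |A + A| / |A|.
K = |A + A| / |A| = 33/8

Enumerate A + A = {a + b : a, b ∈ A}. With |A| = 8, there are |A|^2 = 64 ordered sum pairs; collecting distinct values, A + A = {-38, -37, -36, -35, -34, -21, -20, -19, -16, -15, -14, -8, -7, -6, -5, -4, 1, 3, 4, 5, 6, 9, 11, 14, 16, 20, 22, 24, 25, 26, 33, 35, 44}, so |A + A| = 33. Thus K = 33/8. For comparison, the minimum possible |A + A| over all 8-element sets is 2·8 − 1 = 15 (so min K = 15/8), attained only by arithmetic progressions.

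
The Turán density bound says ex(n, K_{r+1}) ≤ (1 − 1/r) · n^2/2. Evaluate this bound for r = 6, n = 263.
Turán density bound = (5/6) · 263^2/2 = 345845/12 ≈ 28820.4167

Turán's theorem: ex(n, K_{r+1}) is achieved by the complete r-partite Turán graph T(n, r) with parts as balanced as possible, and is at most (1 − 1/r) · n^2/2. For r = 6, n = 263: the density bound is (5/6) · 69169/2 = 345845/12 ≈ 28820.4167. The integer-valued extremum is e(T(263, 6)) = 28820, which is strictly less than the density bound 345845/12 since 6 ∤ 263 (the parts of T(263, 6) cannot all be equal).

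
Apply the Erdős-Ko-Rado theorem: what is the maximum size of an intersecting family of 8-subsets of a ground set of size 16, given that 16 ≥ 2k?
max |F| = C(15, 7) = 6435

The Erdős-Ko-Rado theorem states: for n ≥ 2k, an intersecting family of k-subsets of an n-element set has size at most C(n − 1, k − 1), with equality for 'star' families {A ⊆ [n] : |A| = k, i ∈ A} (fix an element i). For n = 16, k = 8: C(15, 7) = 6435.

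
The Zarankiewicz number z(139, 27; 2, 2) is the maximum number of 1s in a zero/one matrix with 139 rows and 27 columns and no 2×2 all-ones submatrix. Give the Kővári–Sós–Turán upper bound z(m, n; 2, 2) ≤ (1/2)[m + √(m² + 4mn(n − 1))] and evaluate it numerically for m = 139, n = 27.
z(139, 27; 2, 2) ≤ (1/2)[139 + √(139² + 4·139·27·26)] = (1/2)[139 + √409633] = 389.5129

Kővári–Sós–Turán: let r_1, ..., r_139 be the row sums and z = Σ r_i the total number of 1s. Each pair of columns can share at most one row with both entries 1 (else a 2×2 all-ones block appears), so Σ_i C(r_i, 2) ≤ C(27, 2) = 351. By convexity Σ_i C(r_i, 2) ≥ 139·C(z/139, 2) = z(z − 139)/(2·139), giving z² − 139z − 139·27·26 ≤ 0 and hence z ≤ (1/2)[139 + √(19321 + 4·97578)] = (1/2)[139 + √409633] ≈ (1/2)(139 + 640.0258) = 389.5129.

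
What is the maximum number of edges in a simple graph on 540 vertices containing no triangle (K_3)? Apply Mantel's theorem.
ex(540, K_3) = ⌊540^2/4⌋ = 72900

Mantel (1907): a triangle-free graph on n vertices has at most ⌊n^2/4⌋ edges, with equality for the complete bipartite graph K_{⌊n/2⌋, ⌈n/2⌉}. For n = 540: ⌊540^2/4⌋ = ⌊291600/4⌋ = 72900. The extremal graph is K_{270, 270}, which has 270·270 = 72900 edges.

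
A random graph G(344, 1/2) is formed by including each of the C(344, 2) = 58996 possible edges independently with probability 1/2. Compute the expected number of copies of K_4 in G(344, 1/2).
E[# K_4] = C(344, 4) · (1/2)^C(4, 2) = 573352626 / 2^6 = 286676313/32 = 8958634.78125

For each 4-subset S of vertices (there are C(344, 4) = 573352626 such S), let X_S = 1 if S induces a K_4 (all C(4, 2) = 6 edges present). Then P(X_S = 1) = (1/2)^6 = 1/64. By linearity of expectation, E[# K_4] = C(344, 4) · (1/2)^6 = 573352626 / 64 = 286676313/32 = 8958634.78125.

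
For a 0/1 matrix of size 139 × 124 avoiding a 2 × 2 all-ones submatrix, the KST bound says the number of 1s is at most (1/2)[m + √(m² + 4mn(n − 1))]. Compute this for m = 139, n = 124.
z(139, 124; 2, 2) ≤ (1/2)[139 + √(139² + 4·139·124·123)] = (1/2)[139 + √8499433] = 1527.1894

Kővári–Sós–Turán: let r_1, ..., r_139 be the row sums and z = Σ r_i the total number of 1s. Each pair of columns can share at most one row with both entries 1 (else a 2×2 all-ones block appears), so Σ_i C(r_i, 2) ≤ C(124, 2) = 7626. By convexity Σ_i C(r_i, 2) ≥ 139·C(z/139, 2) = z(z − 139)/(2·139), giving z² − 139z − 139·124·123 ≤ 0 and hence z ≤ (1/2)[139 + √(19321 + 4·2120028)] = (1/2)[139 + √8499433] ≈ (1/2)(139 + 2915.3787) = 1527.1894.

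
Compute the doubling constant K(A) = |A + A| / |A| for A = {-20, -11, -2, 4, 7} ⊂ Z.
K = |A + A| / |A| = 12/5

Enumerate A + A = {a + b : a, b ∈ A}. With |A| = 5, there are |A|^2 = 25 ordered sum pairs; collecting distinct values, A + A = {-40, -31, -22, -16, -13, -7, -4, 2, 5, 8, 11, 14}, so |A + A| = 12. Thus K = 12/5. For comparison, the minimum possible |A + A| over all 5-element sets is 2·5 − 1 = 9 (so min K = 9/5), attained only by arithmetic progressions.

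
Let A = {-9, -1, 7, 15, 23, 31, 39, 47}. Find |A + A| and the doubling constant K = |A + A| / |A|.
K = |A + A| / |A| = 15/8

Enumerate A + A = {a + b : a, b ∈ A}. With |A| = 8, there are |A|^2 = 64 ordered sum pairs; collecting distinct values, A + A = {-18, -10, -2, 6, 14, 22, 30, 38, 46, 54, 62, 70, 78, 86, 94}, so |A + A| = 15. Thus K = 15/8. Here |A + A| = 2|A| − 1 = 15, the minimum possible — so K = 15/8 is minimal, which holds iff A is an arithmetic progression.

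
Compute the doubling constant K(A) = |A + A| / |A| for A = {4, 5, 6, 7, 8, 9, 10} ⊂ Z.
K = |A + A| / |A| = 13/7

Enumerate A + A = {a + b : a, b ∈ A}. With |A| = 7, there are |A|^2 = 49 ordered sum pairs; collecting distinct values, A + A = {8, 9, 10, 11, 12, 13, 14, 15, 16, 17, 18, 19, 20}, so |A + A| = 13. Thus K = 13/7. Here |A + A| = 2|A| − 1 = 13, the minimum possible — so K = 13/7 is minimal, which holds iff A is an arithmetic progression.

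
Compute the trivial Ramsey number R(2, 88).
R(2, 88) = 88

R(2, k) = k for all k ≥ 2: in a 2-colouring of K_k, either some edge is red (a red K_2) or all edges are blue (a blue K_k). And K_{87} coloured all-blue has no blue K_88, so R(2, 88) > 87. Hence R(2, 88) = 88.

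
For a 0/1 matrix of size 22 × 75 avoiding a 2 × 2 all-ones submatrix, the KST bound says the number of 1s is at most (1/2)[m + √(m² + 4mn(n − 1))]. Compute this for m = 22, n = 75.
z(22, 75; 2, 2) ≤ (1/2)[22 + √(22² + 4·22·75·74)] = (1/2)[22 + √488884] = 360.6012

Kővári–Sós–Turán: let r_1, ..., r_22 be the row sums and z = Σ r_i the total number of 1s. Each pair of columns can share at most one row with both entries 1 (else a 2×2 all-ones block appears), so Σ_i C(r_i, 2) ≤ C(75, 2) = 2775. By convexity Σ_i C(r_i, 2) ≥ 22·C(z/22, 2) = z(z − 22)/(2·22), giving z² − 22z − 22·75·74 ≤ 0 and hence z ≤ (1/2)[22 + √(484 + 4·122100)] = (1/2)[22 + √488884] ≈ (1/2)(22 + 699.2024) = 360.6012.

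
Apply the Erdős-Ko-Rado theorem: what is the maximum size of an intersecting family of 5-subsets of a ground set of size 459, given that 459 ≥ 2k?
max |F| = C(458, 4) = 1809450370

Erdős-Ko-Rado (1961): when n ≥ 2k, max |F| = C(n−1, k−1). The bound is attained by the star {A : i ∈ A} for any fixed i ∈ [n]. Here C(459−1, 5−1) = C(458, 4) = 1809450370.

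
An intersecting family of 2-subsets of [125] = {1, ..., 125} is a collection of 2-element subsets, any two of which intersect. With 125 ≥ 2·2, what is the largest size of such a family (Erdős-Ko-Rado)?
max |F| = C(124, 1) = 124

Erdős-Ko-Rado (1961): when n ≥ 2k, max |F| = C(n−1, k−1). The bound is attained by the star {A : i ∈ A} for any fixed i ∈ [n]. Here C(125−1, 2−1) = C(124, 1) = 124.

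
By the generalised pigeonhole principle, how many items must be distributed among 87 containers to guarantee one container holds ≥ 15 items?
n = (15 − 1)·87 + 1 = 1219

By the generalised pigeonhole principle, to guarantee some box contains ≥ r objects we need more than (r − 1) · k objects total. Threshold: n = (r − 1) · k + 1. With r = 15 and k = 87: n = 14 · 87 + 1 = 1218 + 1 = 1219. For n = 1218 = 14 · 87, we can put exactly 14 objects in every box, avoiding 15 in any single one — so 1219 is tight.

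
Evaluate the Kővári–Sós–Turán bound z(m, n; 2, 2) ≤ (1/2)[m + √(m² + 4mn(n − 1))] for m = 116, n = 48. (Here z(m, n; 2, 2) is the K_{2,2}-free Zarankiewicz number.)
z(116, 48; 2, 2) ≤ (1/2)[116 + √(116² + 4·116·48·47)] = (1/2)[116 + √1060240] = 572.8398

Kővári–Sós–Turán: let r_1, ..., r_116 be the row sums and z = Σ r_i the total number of 1s. Each pair of columns can share at most one row with both entries 1 (else a 2×2 all-ones block appears), so Σ_i C(r_i, 2) ≤ C(48, 2) = 1128. By convexity Σ_i C(r_i, 2) ≥ 116·C(z/116, 2) = z(z − 116)/(2·116), giving z² − 116z − 116·48·47 ≤ 0 and hence z ≤ (1/2)[116 + √(13456 + 4·261696)] = (1/2)[116 + √1060240] ≈ (1/2)(116 + 1029.6796) = 572.8398.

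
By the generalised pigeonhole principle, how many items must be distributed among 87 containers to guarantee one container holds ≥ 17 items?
n = (17 − 1)·87 + 1 = 1393

By the generalised pigeonhole principle, to guarantee some box contains ≥ r objects we need more than (r − 1) · k objects total. Threshold: n = (r − 1) · k + 1. With r = 17 and k = 87: n = 16 · 87 + 1 = 1392 + 1 = 1393. For n = 1392 = 16 · 87, we can put exactly 16 objects in every box, avoiding 17 in any single one — so 1393 is tight.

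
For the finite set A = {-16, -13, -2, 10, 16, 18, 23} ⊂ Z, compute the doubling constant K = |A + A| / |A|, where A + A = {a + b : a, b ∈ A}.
K = |A + A| / |A| = 28/7 = 4

Enumerate A + A = {a + b : a, b ∈ A}. With |A| = 7, there are |A|^2 = 49 ordered sum pairs; collecting distinct values, A + A = {-32, -29, -26, -18, -15, -6, -4, -3, 0, 2, 3, 5, 7, 8, 10, 14, 16, 20, 21, 26, 28, 32, 33, 34, 36, 39, 41, 46}, so |A + A| = 28. Thus K = 28/7 = 4. For comparison, the minimum possible |A + A| over all 7-element sets is 2·7 − 1 = 13 (so min K = 13/7), attained only by arithmetic progressions.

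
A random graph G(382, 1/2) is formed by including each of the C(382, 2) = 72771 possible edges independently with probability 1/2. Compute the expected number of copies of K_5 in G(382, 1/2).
E[# K_5] = C(382, 5) · (1/2)^C(5, 2) = 66027020346 / 2^10 = 33013510173/512 ≈ 64479512.056641

For each 5-subset S of vertices (there are C(382, 5) = 66027020346 such S), let X_S = 1 if S induces a K_5 (all C(5, 2) = 10 edges present). Then P(X_S = 1) = (1/2)^10 = 1/1024. By linearity of expectation, E[# K_5] = C(382, 5) · (1/2)^10 = 66027020346 / 1024 = 33013510173/512 ≈ 64479512.056641.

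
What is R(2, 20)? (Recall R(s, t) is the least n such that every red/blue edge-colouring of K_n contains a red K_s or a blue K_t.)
R(2, 20) = 20

R(2, k) = k for all k ≥ 2: in a 2-colouring of K_k, either some edge is red (a red K_2) or all edges are blue (a blue K_k). And K_{19} coloured all-blue has no blue K_20, so R(2, 20) > 19. Hence R(2, 20) = 20.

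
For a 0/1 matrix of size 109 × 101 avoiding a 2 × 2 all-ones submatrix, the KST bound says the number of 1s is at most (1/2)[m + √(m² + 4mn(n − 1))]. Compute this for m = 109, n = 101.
z(109, 101; 2, 2) ≤ (1/2)[109 + √(109² + 4·109·101·100)] = (1/2)[109 + √4415481] = 1105.1523

Kővári–Sós–Turán: let r_1, ..., r_109 be the row sums and z = Σ r_i the total number of 1s. Each pair of columns can share at most one row with both entries 1 (else a 2×2 all-ones block appears), so Σ_i C(r_i, 2) ≤ C(101, 2) = 5050. By convexity Σ_i C(r_i, 2) ≥ 109·C(z/109, 2) = z(z − 109)/(2·109), giving z² − 109z − 109·101·100 ≤ 0 and hence z ≤ (1/2)[109 + √(11881 + 4·1100900)] = (1/2)[109 + √4415481] ≈ (1/2)(109 + 2101.3046) = 1105.1523.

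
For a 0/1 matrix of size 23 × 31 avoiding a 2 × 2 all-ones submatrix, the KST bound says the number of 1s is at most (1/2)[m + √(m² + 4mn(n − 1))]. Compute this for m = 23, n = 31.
z(23, 31; 2, 2) ≤ (1/2)[23 + √(23² + 4·23·31·30)] = (1/2)[23 + √86089] = 158.2046

Kővári–Sós–Turán: let r_1, ..., r_23 be the row sums and z = Σ r_i the total number of 1s. Each pair of columns can share at most one row with both entries 1 (else a 2×2 all-ones block appears), so Σ_i C(r_i, 2) ≤ C(31, 2) = 465. By convexity Σ_i C(r_i, 2) ≥ 23·C(z/23, 2) = z(z − 23)/(2·23), giving z² − 23z − 23·31·30 ≤ 0 and hence z ≤ (1/2)[23 + √(529 + 4·21390)] = (1/2)[23 + √86089] ≈ (1/2)(23 + 293.4093) = 158.2046.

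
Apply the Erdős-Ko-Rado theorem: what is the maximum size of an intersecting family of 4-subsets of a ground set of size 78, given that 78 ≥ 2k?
max |F| = C(77, 3) = 73150

The Erdős-Ko-Rado theorem states: for n ≥ 2k, an intersecting family of k-subsets of an n-element set has size at most C(n − 1, k − 1), with equality for 'star' families {A ⊆ [n] : |A| = k, i ∈ A} (fix an element i). For n = 78, k = 4: C(77, 3) = 73150.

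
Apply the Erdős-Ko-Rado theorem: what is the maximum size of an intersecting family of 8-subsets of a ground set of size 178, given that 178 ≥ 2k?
max |F| = C(177, 7) = 957664425960

Erdős-Ko-Rado (1961): when n ≥ 2k, max |F| = C(n−1, k−1). The bound is attained by the star {A : i ∈ A} for any fixed i ∈ [n]. Here C(178−1, 8−1) = C(177, 7) = 957664425960.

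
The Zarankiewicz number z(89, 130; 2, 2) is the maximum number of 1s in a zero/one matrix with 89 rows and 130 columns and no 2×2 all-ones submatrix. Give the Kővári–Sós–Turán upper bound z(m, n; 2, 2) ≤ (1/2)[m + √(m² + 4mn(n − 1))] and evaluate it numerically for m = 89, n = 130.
z(89, 130; 2, 2) ≤ (1/2)[89 + √(89² + 4·89·130·129)] = (1/2)[89 + √5978041] = 1267.0016

Kővári–Sós–Turán: let r_1, ..., r_89 be the row sums and z = Σ r_i the total number of 1s. Each pair of columns can share at most one row with both entries 1 (else a 2×2 all-ones block appears), so Σ_i C(r_i, 2) ≤ C(130, 2) = 8385. By convexity Σ_i C(r_i, 2) ≥ 89·C(z/89, 2) = z(z − 89)/(2·89), giving z² − 89z − 89·130·129 ≤ 0 and hence z ≤ (1/2)[89 + √(7921 + 4·1492530)] = (1/2)[89 + √5978041] ≈ (1/2)(89 + 2445.0033) = 1267.0016.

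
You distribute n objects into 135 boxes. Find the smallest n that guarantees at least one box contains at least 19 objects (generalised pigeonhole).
n = (19 − 1)·135 + 1 = 2431

By the generalised pigeonhole principle, to guarantee some box contains ≥ r objects we need more than (r − 1) · k objects total. Threshold: n = (r − 1) · k + 1. With r = 19 and k = 135: n = 18 · 135 + 1 = 2430 + 1 = 2431. For n = 2430 = 18 · 135, we can put exactly 18 objects in every box, avoiding 19 in any single one — so 2431 is tight.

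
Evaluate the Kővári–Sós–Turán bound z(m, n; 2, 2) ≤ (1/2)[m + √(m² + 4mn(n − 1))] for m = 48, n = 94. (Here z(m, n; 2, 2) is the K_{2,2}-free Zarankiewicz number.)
z(48, 94; 2, 2) ≤ (1/2)[48 + √(48² + 4·48·94·93)] = (1/2)[48 + √1680768] = 672.2222

Kővári–Sós–Turán: let r_1, ..., r_48 be the row sums and z = Σ r_i the total number of 1s. Each pair of columns can share at most one row with both entries 1 (else a 2×2 all-ones block appears), so Σ_i C(r_i, 2) ≤ C(94, 2) = 4371. By convexity Σ_i C(r_i, 2) ≥ 48·C(z/48, 2) = z(z − 48)/(2·48), giving z² − 48z − 48·94·93 ≤ 0 and hence z ≤ (1/2)[48 + √(2304 + 4·419616)] = (1/2)[48 + √1680768] ≈ (1/2)(48 + 1296.4444) = 672.2222.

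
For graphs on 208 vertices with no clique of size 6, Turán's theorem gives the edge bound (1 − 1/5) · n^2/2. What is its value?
Turán density bound = (4/5) · 208^2/2 = 86528/5 ≈ 17305.6

Turán's theorem: ex(n, K_{r+1}) is achieved by the complete r-partite Turán graph T(n, r) with parts as balanced as possible, and is at most (1 − 1/r) · n^2/2. For r = 5, n = 208: the density bound is (4/5) · 43264/2 = 86528/5 ≈ 17305.6. The integer-valued extremum is e(T(208, 5)) = 17305, which is strictly less than the density bound 86528/5 since 5 ∤ 208 (the parts of T(208, 5) cannot all be equal).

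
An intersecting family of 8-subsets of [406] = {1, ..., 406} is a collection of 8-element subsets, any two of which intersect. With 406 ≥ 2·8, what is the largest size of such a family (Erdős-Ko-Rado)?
max |F| = C(405, 7) = 336600076807800

The Erdős-Ko-Rado theorem states: for n ≥ 2k, an intersecting family of k-subsets of an n-element set has size at most C(n − 1, k − 1), with equality for 'star' families {A ⊆ [n] : |A| = k, i ∈ A} (fix an element i). For n = 406, k = 8: C(405, 7) = 336600076807800.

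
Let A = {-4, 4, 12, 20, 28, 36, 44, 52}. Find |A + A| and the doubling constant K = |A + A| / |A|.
K = |A + A| / |A| = 15/8

Enumerate A + A = {a + b : a, b ∈ A}. With |A| = 8, there are |A|^2 = 64 ordered sum pairs; collecting distinct values, A + A = {-8, 0, 8, 16, 24, 32, 40, 48, 56, 64, 72, 80, 88, 96, 104}, so |A + A| = 15. Thus K = 15/8. Here |A + A| = 2|A| − 1 = 15, the minimum possible — so K = 15/8 is minimal, which holds iff A is an arithmetic progression.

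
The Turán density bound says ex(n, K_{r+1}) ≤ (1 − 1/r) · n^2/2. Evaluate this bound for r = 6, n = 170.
Turán density bound = (5/6) · 170^2/2 = 36125/3 ≈ 12041.6667

Turán's theorem: ex(n, K_{r+1}) is achieved by the complete r-partite Turán graph T(n, r) with parts as balanced as possible, and is at most (1 − 1/r) · n^2/2. For r = 6, n = 170: the density bound is (5/6) · 28900/2 = 36125/3 ≈ 12041.6667. The integer-valued extremum is e(T(170, 6)) = 12041, which is strictly less than the density bound 36125/3 since 6 ∤ 170 (the parts of T(170, 6) cannot all be equal).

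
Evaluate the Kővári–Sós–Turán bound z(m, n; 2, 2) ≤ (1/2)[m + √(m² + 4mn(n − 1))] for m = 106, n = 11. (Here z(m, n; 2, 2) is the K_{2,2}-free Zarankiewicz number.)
z(106, 11; 2, 2) ≤ (1/2)[106 + √(106² + 4·106·11·10)] = (1/2)[106 + √57876] = 173.2872

Kővári–Sós–Turán: let r_1, ..., r_106 be the row sums and z = Σ r_i the total number of 1s. Each pair of columns can share at most one row with both entries 1 (else a 2×2 all-ones block appears), so Σ_i C(r_i, 2) ≤ C(11, 2) = 55. By convexity Σ_i C(r_i, 2) ≥ 106·C(z/106, 2) = z(z − 106)/(2·106), giving z² − 106z − 106·11·10 ≤ 0 and hence z ≤ (1/2)[106 + √(11236 + 4·11660)] = (1/2)[106 + √57876] ≈ (1/2)(106 + 240.5743) = 173.2872.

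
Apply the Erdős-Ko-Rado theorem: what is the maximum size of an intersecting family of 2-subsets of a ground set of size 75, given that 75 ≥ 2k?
max |F| = C(74, 1) = 74

Erdős-Ko-Rado (1961): when n ≥ 2k, max |F| = C(n−1, k−1). The bound is attained by the star {A : i ∈ A} for any fixed i ∈ [n]. Here C(75−1, 2−1) = C(74, 1) = 74.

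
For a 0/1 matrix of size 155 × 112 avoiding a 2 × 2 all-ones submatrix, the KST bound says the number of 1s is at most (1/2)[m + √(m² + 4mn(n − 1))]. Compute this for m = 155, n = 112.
z(155, 112; 2, 2) ≤ (1/2)[155 + √(155² + 4·155·112·111)] = (1/2)[155 + √7731865] = 1467.8116

Kővári–Sós–Turán: let r_1, ..., r_155 be the row sums and z = Σ r_i the total number of 1s. Each pair of columns can share at most one row with both entries 1 (else a 2×2 all-ones block appears), so Σ_i C(r_i, 2) ≤ C(112, 2) = 6216. By convexity Σ_i C(r_i, 2) ≥ 155·C(z/155, 2) = z(z − 155)/(2·155), giving z² − 155z − 155·112·111 ≤ 0 and hence z ≤ (1/2)[155 + √(24025 + 4·1926960)] = (1/2)[155 + √7731865] ≈ (1/2)(155 + 2780.6231) = 1467.8116.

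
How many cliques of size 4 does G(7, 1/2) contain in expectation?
E[# K_4] = C(7, 4) · (1/2)^C(4, 2) = 35 / 2^6 = 0.546875

For each 4-subset S of vertices (there are C(7, 4) = 35 such S), let X_S = 1 if S induces a K_4 (all C(4, 2) = 6 edges present). Then P(X_S = 1) = (1/2)^6 = 1/64. By linearity of expectation, E[# K_4] = C(7, 4) · (1/2)^6 = 35 / 64 = 0.546875.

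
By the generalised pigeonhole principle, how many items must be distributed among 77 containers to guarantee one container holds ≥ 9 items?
n = (9 − 1)·77 + 1 = 617

By the generalised pigeonhole principle, to guarantee some box contains ≥ r objects we need more than (r − 1) · k objects total. Threshold: n = (r − 1) · k + 1. With r = 9 and k = 77: n = 8 · 77 + 1 = 616 + 1 = 617. For n = 616 = 8 · 77, we can put exactly 8 objects in every box, avoiding 9 in any single one — so 617 is tight.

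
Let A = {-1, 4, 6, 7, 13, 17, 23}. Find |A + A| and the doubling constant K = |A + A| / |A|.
K = |A + A| / |A| = 26/7

Enumerate A + A = {a + b : a, b ∈ A}. With |A| = 7, there are |A|^2 = 49 ordered sum pairs; collecting distinct values, A + A = {-2, 3, 5, 6, 8, 10, 11, 12, 13, 14, 16, 17, 19, 20, 21, 22, 23, 24, 26, 27, 29, 30, 34, 36, 40, 46}, so |A + A| = 26. Thus K = 26/7. For comparison, the minimum possible |A + A| over all 7-element sets is 2·7 − 1 = 13 (so min K = 13/7), attained only by arithmetic progressions.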